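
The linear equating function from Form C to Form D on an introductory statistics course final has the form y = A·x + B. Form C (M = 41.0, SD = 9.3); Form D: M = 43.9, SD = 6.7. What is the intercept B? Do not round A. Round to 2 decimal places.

A = SD_Y / SD_X = 6.7 / 9.3 = 0.720430
B = M_Y − A·M_X = 43.9 − 0.720430 × 41.0 = 14.36

14.36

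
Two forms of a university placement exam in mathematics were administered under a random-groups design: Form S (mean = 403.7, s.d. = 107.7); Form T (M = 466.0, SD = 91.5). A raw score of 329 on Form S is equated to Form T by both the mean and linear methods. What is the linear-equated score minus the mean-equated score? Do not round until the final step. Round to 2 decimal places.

11.24

Mean-equated: 329 + (466.0 − 403.7) = 391.30
Linear-equated: (91.5/107.7)(329 − 403.7) + 466.0 = 402.536
Difference = 402.536 − 391.30 = 11.24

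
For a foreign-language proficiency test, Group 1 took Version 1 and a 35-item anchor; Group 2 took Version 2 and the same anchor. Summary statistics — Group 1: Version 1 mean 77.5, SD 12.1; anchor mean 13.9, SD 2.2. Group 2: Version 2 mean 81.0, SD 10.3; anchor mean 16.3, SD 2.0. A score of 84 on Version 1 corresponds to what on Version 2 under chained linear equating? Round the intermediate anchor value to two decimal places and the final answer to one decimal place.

Version 1 → anchor (Group 1): v = (2.2/12.1)(84 − 77.5) + 13.9 = 15.08
anchor → Version 2 (Group 2): y = (10.3/2.0)(15.08 − 16.3) + 81.0 = 74.7

74.7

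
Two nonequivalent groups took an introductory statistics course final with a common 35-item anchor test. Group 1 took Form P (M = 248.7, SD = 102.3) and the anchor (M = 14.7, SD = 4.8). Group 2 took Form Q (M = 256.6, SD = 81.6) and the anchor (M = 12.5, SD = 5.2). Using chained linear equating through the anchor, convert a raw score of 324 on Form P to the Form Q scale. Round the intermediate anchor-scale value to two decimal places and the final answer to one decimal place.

Form P → anchor (Group 1): v = (4.8/102.3)(324 − 248.7) + 14.7 = 18.23
anchor → Form Q (Group 2): y = (81.6/5.2)(18.23 − 12.5) + 256.6 = 346.5

346.5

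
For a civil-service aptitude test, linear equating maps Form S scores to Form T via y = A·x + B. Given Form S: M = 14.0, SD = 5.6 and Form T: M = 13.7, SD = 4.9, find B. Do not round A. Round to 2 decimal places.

A = SD_Y / SD_X = 4.9 / 5.6 = 0.875000
B = M_Y − A·M_X = 13.7 − 0.875000 × 14.0 = 1.45

1.45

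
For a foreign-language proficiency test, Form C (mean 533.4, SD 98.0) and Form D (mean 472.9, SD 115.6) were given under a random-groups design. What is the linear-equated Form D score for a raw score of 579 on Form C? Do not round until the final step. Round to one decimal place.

Linear equating: y = (SD_Y/SD_X)(x − M_X) + M_Y
y = (115.6/98.0)(579 − 533.4) + 472.9
y = 1.179592 × 45.6 + 472.9 = 53.7894 + 472.9 = 526.7

526.7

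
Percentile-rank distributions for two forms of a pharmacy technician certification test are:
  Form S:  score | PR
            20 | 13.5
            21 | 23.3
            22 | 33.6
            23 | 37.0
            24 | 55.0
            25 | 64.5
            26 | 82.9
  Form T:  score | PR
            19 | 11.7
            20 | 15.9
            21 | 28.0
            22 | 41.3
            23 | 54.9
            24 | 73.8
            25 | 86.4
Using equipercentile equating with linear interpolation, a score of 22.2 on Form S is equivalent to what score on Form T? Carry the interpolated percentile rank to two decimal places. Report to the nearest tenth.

21.5

PR of 22.2 on Form S: 33.6 + (22.2 − 22)/(23 − 22) × (37.0 − 33.6) = 34.28
On Form T, PR 34.28 falls between score 21 (PR 28.0) and 22 (PR 41.3).
Interpolate: 21 + (34.28 − 28.0)/(41.3 − 28.0) × (22 − 21) = 21.5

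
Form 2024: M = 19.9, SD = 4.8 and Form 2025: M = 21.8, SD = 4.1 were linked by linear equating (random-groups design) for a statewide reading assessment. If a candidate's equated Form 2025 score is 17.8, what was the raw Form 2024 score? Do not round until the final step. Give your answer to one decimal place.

Invert y = (SD_Y/SD_X)(x − M_X) + M_Y:
x = (SD_X/SD_Y)(y − M_Y) + M_X = (4.8/4.1)(17.8 − 21.8) + 19.9
x = 1.170732 × -4.000 + 19.9 = 15.2

15.2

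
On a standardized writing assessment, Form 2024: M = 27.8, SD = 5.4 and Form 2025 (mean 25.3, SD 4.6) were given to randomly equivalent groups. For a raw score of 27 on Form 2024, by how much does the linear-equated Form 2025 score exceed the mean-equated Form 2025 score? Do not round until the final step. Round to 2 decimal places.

0.12

Mean-equated: 27 + (25.3 − 27.8) = 24.50
Linear-equated: (4.6/5.4)(27 − 27.8) + 25.3 = 24.619
Difference = 24.619 − 24.50 = 0.12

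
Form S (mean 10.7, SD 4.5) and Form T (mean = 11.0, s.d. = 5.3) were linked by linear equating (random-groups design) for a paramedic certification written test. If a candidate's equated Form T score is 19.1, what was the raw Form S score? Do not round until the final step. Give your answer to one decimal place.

Invert y = (SD_Y/SD_X)(x − M_X) + M_Y:
x = (SD_X/SD_Y)(y − M_Y) + M_X = (4.5/5.3)(19.1 − 11.0) + 10.7
x = 0.849057 × 8.100 + 10.7 = 17.6

17.6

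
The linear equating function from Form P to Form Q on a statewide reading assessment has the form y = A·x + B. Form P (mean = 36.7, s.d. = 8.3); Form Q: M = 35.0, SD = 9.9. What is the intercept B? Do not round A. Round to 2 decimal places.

A = SD_Y / SD_X = 9.9 / 8.3 = 1.192771
B = M_Y − A·M_X = 35.0 − 1.192771 × 36.7 = -8.77

-8.77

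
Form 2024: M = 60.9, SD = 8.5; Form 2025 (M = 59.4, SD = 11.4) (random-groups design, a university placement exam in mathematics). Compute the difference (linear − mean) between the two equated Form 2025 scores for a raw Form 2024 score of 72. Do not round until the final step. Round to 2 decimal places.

3.79

Mean-equated: 72 + (59.4 − 60.9) = 70.50
Linear-equated: (11.4/8.5)(72 − 60.9) + 59.4 = 74.287
Difference = 74.287 − 70.50 = 3.79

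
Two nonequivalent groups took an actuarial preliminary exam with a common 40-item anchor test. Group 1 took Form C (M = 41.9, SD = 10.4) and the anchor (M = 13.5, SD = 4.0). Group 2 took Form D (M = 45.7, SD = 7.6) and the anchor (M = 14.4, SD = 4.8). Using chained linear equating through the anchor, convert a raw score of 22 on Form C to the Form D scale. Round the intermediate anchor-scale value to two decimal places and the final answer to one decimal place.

Form C → anchor (Group 1): v = (4.0/10.4)(22 − 41.9) + 13.5 = 5.85
anchor → Form D (Group 2): y = (7.6/4.8)(5.85 − 14.4) + 45.7 = 32.2

32.2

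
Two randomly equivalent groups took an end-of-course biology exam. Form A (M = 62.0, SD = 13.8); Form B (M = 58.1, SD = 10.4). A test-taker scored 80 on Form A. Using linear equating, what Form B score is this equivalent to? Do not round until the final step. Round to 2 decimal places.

Linear equating: y = (SD_Y/SD_X)(x − M_X) + M_Y
y = (10.4/13.8)(80 − 62.0) + 58.1
y = 0.753623 × 18.0 + 58.1 = 13.5652 + 58.1 = 71.67

71.67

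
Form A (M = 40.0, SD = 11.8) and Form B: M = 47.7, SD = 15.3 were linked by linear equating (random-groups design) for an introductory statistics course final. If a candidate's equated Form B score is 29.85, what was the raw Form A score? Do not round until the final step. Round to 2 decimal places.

26.23

Invert y = (SD_Y/SD_X)(x − M_X) + M_Y:
x = (SD_X/SD_Y)(y − M_Y) + M_X = (11.8/15.3)(29.85 − 47.7) + 40.0
x = 0.771242 × -17.850 + 40.0 = 26.23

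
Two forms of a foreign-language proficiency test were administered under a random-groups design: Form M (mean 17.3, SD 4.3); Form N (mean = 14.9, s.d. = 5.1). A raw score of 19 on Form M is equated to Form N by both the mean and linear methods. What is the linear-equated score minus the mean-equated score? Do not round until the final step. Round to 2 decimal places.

0.32

Mean-equated: 19 + (14.9 − 17.3) = 16.60
Linear-equated: (5.1/4.3)(19 − 17.3) + 14.9 = 16.916
Difference = 16.916 − 16.60 = 0.32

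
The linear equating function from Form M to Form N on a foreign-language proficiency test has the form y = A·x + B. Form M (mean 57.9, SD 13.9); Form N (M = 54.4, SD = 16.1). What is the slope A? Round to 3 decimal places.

1.158

A = SD_Y / SD_X = 16.1 / 13.9 = 1.158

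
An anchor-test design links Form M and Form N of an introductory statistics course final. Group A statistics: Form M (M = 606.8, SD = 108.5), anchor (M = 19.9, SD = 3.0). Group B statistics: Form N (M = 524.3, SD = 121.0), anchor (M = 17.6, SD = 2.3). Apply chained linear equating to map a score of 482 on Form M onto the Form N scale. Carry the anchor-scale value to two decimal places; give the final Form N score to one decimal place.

Form M → anchor (Group A): v = (3.0/108.5)(482 − 606.8) + 19.9 = 16.45
anchor → Form N (Group B): y = (121.0/2.3)(16.45 − 17.6) + 524.3 = 463.8

463.8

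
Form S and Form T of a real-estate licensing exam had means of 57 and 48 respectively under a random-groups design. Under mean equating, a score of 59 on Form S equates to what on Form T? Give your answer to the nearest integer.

Mean equating: y = x + (M_Y − M_X) = 59 + (48 − 57) = 50

50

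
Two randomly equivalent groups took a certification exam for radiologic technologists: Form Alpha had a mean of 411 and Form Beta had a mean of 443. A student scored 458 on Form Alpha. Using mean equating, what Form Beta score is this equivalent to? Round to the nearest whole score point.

Mean equating: y = x + (M_Y − M_X) = 458 + (443 − 411) = 490

490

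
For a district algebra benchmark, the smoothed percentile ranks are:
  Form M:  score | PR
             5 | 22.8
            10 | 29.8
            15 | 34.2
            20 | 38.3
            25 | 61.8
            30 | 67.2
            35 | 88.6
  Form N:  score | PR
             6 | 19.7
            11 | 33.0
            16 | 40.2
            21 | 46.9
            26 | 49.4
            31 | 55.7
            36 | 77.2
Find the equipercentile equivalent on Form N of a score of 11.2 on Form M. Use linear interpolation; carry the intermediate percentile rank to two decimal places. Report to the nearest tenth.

10.2

PR of 11.2 on Form M: 29.8 + (11.2 − 10)/(15 − 10) × (34.2 − 29.8) = 30.86
On Form N, PR 30.86 falls between score 6 (PR 19.7) and 11 (PR 33.0).
Interpolate: 6 + (30.86 − 19.7)/(33.0 − 19.7) × (11 − 6) = 10.2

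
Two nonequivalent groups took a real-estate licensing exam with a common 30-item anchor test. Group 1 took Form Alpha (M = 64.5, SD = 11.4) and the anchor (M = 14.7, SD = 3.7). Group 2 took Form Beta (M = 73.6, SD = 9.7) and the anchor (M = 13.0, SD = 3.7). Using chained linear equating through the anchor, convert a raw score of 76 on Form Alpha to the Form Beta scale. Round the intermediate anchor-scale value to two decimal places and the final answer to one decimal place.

Form Alpha → anchor (Group 1): v = (3.7/11.4)(76 − 64.5) + 14.7 = 18.43
anchor → Form Beta (Group 2): y = (9.7/3.7)(18.43 − 13.0) + 73.6 = 87.8

87.8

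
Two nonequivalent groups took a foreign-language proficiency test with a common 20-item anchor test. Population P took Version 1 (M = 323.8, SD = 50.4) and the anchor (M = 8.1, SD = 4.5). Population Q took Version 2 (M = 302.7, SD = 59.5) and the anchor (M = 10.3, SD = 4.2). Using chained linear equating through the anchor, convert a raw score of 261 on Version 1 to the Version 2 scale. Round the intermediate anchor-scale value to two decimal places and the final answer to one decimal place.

Version 1 → anchor (Population P): v = (4.5/50.4)(261 − 323.8) + 8.1 = 2.49
anchor → Version 2 (Population Q): y = (59.5/4.2)(2.49 − 10.3) + 302.7 = 192.1

192.1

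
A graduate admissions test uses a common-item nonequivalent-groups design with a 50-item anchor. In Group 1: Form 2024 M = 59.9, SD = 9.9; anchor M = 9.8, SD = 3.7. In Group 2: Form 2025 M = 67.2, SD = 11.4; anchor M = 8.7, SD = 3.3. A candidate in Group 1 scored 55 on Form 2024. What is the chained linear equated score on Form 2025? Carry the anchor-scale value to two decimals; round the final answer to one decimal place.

64.7

Form 2024 → anchor (Group 1): v = (3.7/9.9)(55 − 59.9) + 9.8 = 7.97
anchor → Form 2025 (Group 2): y = (11.4/3.3)(7.97 − 8.7) + 67.2 = 64.7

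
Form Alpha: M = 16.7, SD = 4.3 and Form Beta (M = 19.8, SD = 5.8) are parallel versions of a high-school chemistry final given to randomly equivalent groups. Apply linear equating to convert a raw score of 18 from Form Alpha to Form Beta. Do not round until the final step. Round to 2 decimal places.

Linear equating: y = (SD_Y/SD_X)(x − M_X) + M_Y
y = (5.8/4.3)(18 − 16.7) + 19.8
y = 1.348837 × 1.3 + 19.8 = 1.7535 + 19.8 = 21.55

21.55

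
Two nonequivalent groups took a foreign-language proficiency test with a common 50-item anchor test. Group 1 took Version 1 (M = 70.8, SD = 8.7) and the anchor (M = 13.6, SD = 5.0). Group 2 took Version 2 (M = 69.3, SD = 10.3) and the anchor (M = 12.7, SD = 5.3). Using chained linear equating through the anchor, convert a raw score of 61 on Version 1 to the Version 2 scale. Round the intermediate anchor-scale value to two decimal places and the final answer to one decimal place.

Version 1 → anchor (Group 1): v = (5.0/8.7)(61 − 70.8) + 13.6 = 7.97
anchor → Version 2 (Group 2): y = (10.3/5.3)(7.97 − 12.7) + 69.3 = 60.1

60.1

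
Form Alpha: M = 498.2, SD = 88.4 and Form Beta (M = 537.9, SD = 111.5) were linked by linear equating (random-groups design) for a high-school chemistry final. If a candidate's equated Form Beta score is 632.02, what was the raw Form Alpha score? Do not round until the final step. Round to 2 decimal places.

Invert y = (SD_Y/SD_X)(x − M_X) + M_Y:
x = (SD_X/SD_Y)(y − M_Y) + M_X = (88.4/111.5)(632.02 − 537.9) + 498.2
x = 0.792825 × 94.120 + 498.2 = 572.82

572.82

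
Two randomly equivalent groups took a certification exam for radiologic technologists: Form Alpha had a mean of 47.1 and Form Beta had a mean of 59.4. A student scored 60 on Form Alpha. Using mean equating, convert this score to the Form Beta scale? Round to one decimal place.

Mean equating: y = x + (M_Y − M_X) = 60 + (59.4 − 47.1) = 72.3

72.3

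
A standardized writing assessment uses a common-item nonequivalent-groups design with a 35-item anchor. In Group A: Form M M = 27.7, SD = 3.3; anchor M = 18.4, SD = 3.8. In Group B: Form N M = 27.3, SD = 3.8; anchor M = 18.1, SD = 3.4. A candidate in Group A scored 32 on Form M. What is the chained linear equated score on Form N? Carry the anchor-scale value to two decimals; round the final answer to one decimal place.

Form M → anchor (Group A): v = (3.8/3.3)(32 − 27.7) + 18.4 = 23.35
anchor → Form N (Group B): y = (3.8/3.4)(23.35 − 18.1) + 27.3 = 33.2

33.2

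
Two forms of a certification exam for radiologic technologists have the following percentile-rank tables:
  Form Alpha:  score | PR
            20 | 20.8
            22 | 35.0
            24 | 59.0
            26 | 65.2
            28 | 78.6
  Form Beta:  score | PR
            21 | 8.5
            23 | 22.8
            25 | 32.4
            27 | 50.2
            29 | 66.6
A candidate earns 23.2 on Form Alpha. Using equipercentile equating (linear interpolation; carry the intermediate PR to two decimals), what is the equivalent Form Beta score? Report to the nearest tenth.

PR of 23.2 on Form Alpha: 35.0 + (23.2 − 22)/(24 − 22) × (59.0 − 35.0) = 49.40
On Form Beta, PR 49.40 falls between score 25 (PR 32.4) and 27 (PR 50.2).
Interpolate: 25 + (49.40 − 32.4)/(50.2 − 32.4) × (27 − 25) = 26.9

26.9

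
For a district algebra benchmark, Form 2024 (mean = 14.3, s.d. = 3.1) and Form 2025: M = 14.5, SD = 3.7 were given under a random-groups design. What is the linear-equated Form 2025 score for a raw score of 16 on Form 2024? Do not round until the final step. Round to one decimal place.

16.5

Linear equating: y = (SD_Y/SD_X)(x − M_X) + M_Y
y = (3.7/3.1)(16 − 14.3) + 14.5
y = 1.193548 × 1.7 + 14.5 = 2.0290 + 14.5 = 16.5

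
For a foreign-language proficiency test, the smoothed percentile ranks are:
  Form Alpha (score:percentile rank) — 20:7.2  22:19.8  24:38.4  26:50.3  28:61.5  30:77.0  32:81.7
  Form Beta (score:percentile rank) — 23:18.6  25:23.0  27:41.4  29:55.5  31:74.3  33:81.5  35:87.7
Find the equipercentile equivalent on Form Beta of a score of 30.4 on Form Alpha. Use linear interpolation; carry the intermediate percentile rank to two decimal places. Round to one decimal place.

PR of 30.4 on Form Alpha: 77.0 + (30.4 − 30)/(32 − 30) × (81.7 − 77.0) = 77.94
On Form Beta, PR 77.94 falls between score 31 (PR 74.3) and 33 (PR 81.5).
Interpolate: 31 + (77.94 − 74.3)/(81.5 − 74.3) × (33 − 31) = 32.0

32.0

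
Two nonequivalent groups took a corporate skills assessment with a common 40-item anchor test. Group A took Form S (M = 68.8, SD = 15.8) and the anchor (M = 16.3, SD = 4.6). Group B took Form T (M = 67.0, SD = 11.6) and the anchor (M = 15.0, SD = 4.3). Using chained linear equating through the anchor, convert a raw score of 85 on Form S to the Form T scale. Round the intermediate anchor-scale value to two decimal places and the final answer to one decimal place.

83.2

Form S → anchor (Group A): v = (4.6/15.8)(85 − 68.8) + 16.3 = 21.02
anchor → Form T (Group B): y = (11.6/4.3)(21.02 − 15.0) + 67.0 = 83.2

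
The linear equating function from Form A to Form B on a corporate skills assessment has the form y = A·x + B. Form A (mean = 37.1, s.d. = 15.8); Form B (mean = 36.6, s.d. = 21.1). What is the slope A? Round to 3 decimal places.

1.335

A = SD_Y / SD_X = 21.1 / 15.8 = 1.335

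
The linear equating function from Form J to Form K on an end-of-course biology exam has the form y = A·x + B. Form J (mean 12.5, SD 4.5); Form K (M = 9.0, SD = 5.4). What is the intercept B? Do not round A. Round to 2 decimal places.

-6.00

A = SD_Y / SD_X = 5.4 / 4.5 = 1.200000
B = M_Y − A·M_X = 9.0 − 1.200000 × 12.5 = -6.00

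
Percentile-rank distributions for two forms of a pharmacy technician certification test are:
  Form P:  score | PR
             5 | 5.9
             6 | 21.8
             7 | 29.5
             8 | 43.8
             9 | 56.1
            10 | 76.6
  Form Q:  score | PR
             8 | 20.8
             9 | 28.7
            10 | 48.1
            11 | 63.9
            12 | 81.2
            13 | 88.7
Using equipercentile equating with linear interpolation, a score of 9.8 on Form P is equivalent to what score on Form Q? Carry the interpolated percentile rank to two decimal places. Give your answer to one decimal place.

PR of 9.8 on Form P: 56.1 + (9.8 − 9)/(10 − 9) × (76.6 − 56.1) = 72.50
On Form Q, PR 72.50 falls between score 11 (PR 63.9) and 12 (PR 81.2).
Interpolate: 11 + (72.50 − 63.9)/(81.2 − 63.9) × (12 − 11) = 11.5

11.5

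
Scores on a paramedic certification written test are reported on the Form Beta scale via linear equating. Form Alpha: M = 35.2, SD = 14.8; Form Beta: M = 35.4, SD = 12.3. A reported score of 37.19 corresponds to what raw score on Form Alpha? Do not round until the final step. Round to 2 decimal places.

37.35

Invert y = (SD_Y/SD_X)(x − M_X) + M_Y:
x = (SD_X/SD_Y)(y − M_Y) + M_X = (14.8/12.3)(37.19 − 35.4) + 35.2
x = 1.203252 × 1.790 + 35.2 = 37.35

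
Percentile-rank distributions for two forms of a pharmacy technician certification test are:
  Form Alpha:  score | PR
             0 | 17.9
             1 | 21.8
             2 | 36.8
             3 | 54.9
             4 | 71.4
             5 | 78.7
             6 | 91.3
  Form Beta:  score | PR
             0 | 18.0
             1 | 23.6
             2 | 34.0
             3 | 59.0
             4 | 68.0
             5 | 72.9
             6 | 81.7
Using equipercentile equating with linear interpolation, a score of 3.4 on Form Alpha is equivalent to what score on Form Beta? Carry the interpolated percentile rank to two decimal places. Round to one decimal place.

PR of 3.4 on Form Alpha: 54.9 + (3.4 − 3)/(4 − 3) × (71.4 − 54.9) = 61.50
On Form Beta, PR 61.50 falls between score 3 (PR 59.0) and 4 (PR 68.0).
Interpolate: 3 + (61.50 − 59.0)/(68.0 − 59.0) × (4 − 3) = 3.3

3.3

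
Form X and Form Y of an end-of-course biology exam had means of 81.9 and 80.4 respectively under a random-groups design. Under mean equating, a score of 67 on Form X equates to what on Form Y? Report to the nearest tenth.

65.5

Mean equating: y = x + (M_Y − M_X) = 67 + (80.4 − 81.9) = 65.5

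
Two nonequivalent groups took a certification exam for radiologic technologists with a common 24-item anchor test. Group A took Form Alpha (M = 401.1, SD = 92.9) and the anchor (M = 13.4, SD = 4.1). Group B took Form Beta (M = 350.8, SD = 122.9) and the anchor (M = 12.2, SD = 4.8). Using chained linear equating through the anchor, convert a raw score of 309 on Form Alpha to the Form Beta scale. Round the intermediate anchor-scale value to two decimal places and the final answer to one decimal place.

277.6

Form Alpha → anchor (Group A): v = (4.1/92.9)(309 − 401.1) + 13.4 = 9.34
anchor → Form Beta (Group B): y = (122.9/4.8)(9.34 − 12.2) + 350.8 = 277.6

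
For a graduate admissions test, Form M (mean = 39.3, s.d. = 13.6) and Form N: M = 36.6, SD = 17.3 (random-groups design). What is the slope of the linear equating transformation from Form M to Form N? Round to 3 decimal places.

1.272

A = SD_Y / SD_X = 17.3 / 13.6 = 1.272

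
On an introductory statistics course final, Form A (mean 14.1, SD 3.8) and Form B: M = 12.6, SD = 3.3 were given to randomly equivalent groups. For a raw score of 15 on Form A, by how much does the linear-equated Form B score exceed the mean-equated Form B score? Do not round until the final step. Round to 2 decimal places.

-0.12

Mean-equated: 15 + (12.6 − 14.1) = 13.50
Linear-equated: (3.3/3.8)(15 − 14.1) + 12.6 = 13.382
Difference = 13.382 − 13.50 = -0.12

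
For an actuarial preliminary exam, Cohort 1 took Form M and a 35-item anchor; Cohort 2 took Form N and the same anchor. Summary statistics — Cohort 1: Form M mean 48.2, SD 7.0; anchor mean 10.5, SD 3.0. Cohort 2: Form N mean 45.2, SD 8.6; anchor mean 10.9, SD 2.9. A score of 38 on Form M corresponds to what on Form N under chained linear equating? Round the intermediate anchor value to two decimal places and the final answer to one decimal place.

31.1

Form M → anchor (Cohort 1): v = (3.0/7.0)(38 − 48.2) + 10.5 = 6.13
anchor → Form N (Cohort 2): y = (8.6/2.9)(6.13 − 10.9) + 45.2 = 31.1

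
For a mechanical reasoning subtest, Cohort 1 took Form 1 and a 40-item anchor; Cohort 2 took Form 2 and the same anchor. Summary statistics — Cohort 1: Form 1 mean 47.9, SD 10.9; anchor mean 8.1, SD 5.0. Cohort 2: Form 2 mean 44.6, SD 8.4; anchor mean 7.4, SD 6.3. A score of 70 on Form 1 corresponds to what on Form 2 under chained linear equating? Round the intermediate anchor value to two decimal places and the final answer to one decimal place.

59.1

Form 1 → anchor (Cohort 1): v = (5.0/10.9)(70 − 47.9) + 8.1 = 18.24
anchor → Form 2 (Cohort 2): y = (8.4/6.3)(18.24 − 7.4) + 44.6 = 59.1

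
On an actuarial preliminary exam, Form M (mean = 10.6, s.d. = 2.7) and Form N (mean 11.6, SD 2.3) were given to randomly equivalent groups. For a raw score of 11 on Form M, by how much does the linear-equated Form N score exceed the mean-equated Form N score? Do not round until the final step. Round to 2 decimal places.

-0.06

Mean-equated: 11 + (11.6 − 10.6) = 12.00
Linear-equated: (2.3/2.7)(11 − 10.6) + 11.6 = 11.941
Difference = 11.941 − 12.00 = -0.06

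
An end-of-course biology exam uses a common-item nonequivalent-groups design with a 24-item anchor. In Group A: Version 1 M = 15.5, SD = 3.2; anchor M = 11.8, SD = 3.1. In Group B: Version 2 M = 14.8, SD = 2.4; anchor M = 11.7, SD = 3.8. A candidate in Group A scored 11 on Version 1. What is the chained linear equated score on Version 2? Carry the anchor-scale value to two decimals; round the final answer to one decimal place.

Version 1 → anchor (Group A): v = (3.1/3.2)(11 − 15.5) + 11.8 = 7.44
anchor → Version 2 (Group B): y = (2.4/3.8)(7.44 − 11.7) + 14.8 = 12.1

12.1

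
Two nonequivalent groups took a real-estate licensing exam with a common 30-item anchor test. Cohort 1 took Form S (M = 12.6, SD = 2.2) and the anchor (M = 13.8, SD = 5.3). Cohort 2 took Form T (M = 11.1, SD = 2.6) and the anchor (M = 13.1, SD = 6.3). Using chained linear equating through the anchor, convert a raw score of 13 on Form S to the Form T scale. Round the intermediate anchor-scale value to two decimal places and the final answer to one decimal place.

11.8

Form S → anchor (Cohort 1): v = (5.3/2.2)(13 − 12.6) + 13.8 = 14.76
anchor → Form T (Cohort 2): y = (2.6/6.3)(14.76 − 13.1) + 11.1 = 11.8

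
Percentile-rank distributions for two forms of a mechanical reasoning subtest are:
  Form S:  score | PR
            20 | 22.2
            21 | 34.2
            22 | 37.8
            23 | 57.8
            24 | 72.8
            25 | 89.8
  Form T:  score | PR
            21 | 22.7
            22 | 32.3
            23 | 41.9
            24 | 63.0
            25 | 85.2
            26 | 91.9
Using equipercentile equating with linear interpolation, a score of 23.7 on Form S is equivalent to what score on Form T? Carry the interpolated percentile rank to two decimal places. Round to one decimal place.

PR of 23.7 on Form S: 57.8 + (23.7 − 23)/(24 − 23) × (72.8 − 57.8) = 68.30
On Form T, PR 68.30 falls between score 24 (PR 63.0) and 25 (PR 85.2).
Interpolate: 24 + (68.30 − 63.0)/(85.2 − 63.0) × (25 − 24) = 24.2

24.2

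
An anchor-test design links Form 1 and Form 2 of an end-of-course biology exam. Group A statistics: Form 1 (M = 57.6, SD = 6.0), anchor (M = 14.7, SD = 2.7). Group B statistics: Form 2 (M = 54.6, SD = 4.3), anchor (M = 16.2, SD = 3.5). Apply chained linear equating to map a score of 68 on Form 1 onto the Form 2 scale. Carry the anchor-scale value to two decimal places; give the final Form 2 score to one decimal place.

58.5

Form 1 → anchor (Group A): v = (2.7/6.0)(68 − 57.6) + 14.7 = 19.38
anchor → Form 2 (Group B): y = (4.3/3.5)(19.38 − 16.2) + 54.6 = 58.5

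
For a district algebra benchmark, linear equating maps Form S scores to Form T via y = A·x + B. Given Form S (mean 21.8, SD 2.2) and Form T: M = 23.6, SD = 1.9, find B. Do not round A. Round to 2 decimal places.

A = SD_Y / SD_X = 1.9 / 2.2 = 0.863636
B = M_Y − A·M_X = 23.6 − 0.863636 × 21.8 = 4.77

4.77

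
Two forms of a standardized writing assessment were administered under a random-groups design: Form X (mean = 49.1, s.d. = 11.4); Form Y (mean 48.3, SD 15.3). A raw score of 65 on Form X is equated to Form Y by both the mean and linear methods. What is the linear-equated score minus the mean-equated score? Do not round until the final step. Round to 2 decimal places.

5.44

Mean-equated: 65 + (48.3 − 49.1) = 64.20
Linear-equated: (15.3/11.4)(65 − 49.1) + 48.3 = 69.639
Difference = 69.639 − 64.20 = 5.44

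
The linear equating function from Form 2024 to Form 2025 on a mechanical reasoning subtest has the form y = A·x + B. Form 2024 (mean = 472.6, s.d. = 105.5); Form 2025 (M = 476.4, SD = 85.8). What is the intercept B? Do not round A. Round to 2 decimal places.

A = SD_Y / SD_X = 85.8 / 105.5 = 0.813270
B = M_Y − A·M_X = 476.4 − 0.813270 × 472.6 = 92.05

92.05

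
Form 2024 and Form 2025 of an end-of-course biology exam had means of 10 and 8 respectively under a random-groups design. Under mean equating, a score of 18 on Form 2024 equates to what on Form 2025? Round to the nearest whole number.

Mean equating: y = x + (M_Y − M_X) = 18 + (8 − 10) = 16

16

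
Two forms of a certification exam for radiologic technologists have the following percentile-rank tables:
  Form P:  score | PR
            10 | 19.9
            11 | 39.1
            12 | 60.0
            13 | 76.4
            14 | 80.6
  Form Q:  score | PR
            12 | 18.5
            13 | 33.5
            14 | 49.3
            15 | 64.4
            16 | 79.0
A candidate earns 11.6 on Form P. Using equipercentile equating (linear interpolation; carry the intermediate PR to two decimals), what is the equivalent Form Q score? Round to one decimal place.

14.2

PR of 11.6 on Form P: 39.1 + (11.6 − 11)/(12 − 11) × (60.0 − 39.1) = 51.64
On Form Q, PR 51.64 falls between score 14 (PR 49.3) and 15 (PR 64.4).
Interpolate: 14 + (51.64 − 49.3)/(64.4 − 49.3) × (15 − 14) = 14.2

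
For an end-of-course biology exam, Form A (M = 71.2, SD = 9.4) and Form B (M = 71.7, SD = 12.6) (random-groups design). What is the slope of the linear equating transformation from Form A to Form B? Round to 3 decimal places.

A = SD_Y / SD_X = 12.6 / 9.4 = 1.340

1.340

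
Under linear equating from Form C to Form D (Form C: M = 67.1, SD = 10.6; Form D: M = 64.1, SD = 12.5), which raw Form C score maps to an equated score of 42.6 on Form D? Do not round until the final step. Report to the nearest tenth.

48.9

Invert y = (SD_Y/SD_X)(x − M_X) + M_Y:
x = (SD_X/SD_Y)(y − M_Y) + M_X = (10.6/12.5)(42.6 − 64.1) + 67.1
x = 0.848000 × -21.500 + 67.1 = 48.9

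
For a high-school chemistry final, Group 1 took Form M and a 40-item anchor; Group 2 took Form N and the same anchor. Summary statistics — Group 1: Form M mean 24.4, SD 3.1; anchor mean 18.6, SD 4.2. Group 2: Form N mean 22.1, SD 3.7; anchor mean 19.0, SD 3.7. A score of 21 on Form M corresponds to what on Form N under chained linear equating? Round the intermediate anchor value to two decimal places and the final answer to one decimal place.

Form M → anchor (Group 1): v = (4.2/3.1)(21 − 24.4) + 18.6 = 13.99
anchor → Form N (Group 2): y = (3.7/3.7)(13.99 − 19.0) + 22.1 = 17.1

17.1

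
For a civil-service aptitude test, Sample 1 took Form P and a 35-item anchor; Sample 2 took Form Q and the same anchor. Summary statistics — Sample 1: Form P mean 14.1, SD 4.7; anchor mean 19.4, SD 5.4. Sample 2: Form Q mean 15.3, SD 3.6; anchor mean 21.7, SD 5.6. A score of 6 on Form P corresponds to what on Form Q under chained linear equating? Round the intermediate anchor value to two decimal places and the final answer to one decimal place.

Form P → anchor (Sample 1): v = (5.4/4.7)(6 − 14.1) + 19.4 = 10.09
anchor → Form Q (Sample 2): y = (3.6/5.6)(10.09 − 21.7) + 15.3 = 7.8

7.8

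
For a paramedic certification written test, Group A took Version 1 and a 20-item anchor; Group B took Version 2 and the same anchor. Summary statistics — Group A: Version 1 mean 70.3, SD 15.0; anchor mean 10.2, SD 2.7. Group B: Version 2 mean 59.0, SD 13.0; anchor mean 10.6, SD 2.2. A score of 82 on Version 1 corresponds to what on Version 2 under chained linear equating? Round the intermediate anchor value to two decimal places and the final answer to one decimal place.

69.1

Version 1 → anchor (Group A): v = (2.7/15.0)(82 − 70.3) + 10.2 = 12.31
anchor → Version 2 (Group B): y = (13.0/2.2)(12.31 − 10.6) + 59.0 = 69.1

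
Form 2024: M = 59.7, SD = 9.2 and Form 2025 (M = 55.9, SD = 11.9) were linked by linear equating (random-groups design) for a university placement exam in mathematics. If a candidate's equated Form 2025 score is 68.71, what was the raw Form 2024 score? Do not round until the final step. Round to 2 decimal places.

69.60

Invert y = (SD_Y/SD_X)(x − M_X) + M_Y:
x = (SD_X/SD_Y)(y − M_Y) + M_X = (9.2/11.9)(68.71 − 55.9) + 59.7
x = 0.773109 × 12.810 + 59.7 = 69.60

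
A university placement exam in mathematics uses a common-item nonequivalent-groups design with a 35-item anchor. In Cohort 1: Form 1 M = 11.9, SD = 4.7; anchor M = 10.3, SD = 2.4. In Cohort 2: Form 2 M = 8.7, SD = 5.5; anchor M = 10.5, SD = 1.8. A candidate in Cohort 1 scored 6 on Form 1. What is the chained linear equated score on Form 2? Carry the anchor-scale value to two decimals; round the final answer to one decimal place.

-1.1

Form 1 → anchor (Cohort 1): v = (2.4/4.7)(6 − 11.9) + 10.3 = 7.29
anchor → Form 2 (Cohort 2): y = (5.5/1.8)(7.29 − 10.5) + 8.7 = -1.1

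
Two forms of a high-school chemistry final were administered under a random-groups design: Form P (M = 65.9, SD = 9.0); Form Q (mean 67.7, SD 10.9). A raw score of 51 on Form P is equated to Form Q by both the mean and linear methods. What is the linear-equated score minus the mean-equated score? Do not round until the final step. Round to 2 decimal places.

-3.15

Mean-equated: 51 + (67.7 − 65.9) = 52.80
Linear-equated: (10.9/9.0)(51 − 65.9) + 67.7 = 49.654
Difference = 49.654 − 52.80 = -3.15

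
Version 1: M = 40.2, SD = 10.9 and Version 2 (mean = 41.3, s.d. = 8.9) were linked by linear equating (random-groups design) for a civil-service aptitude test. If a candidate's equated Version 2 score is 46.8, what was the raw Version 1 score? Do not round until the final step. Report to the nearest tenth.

Invert y = (SD_Y/SD_X)(x − M_X) + M_Y:
x = (SD_X/SD_Y)(y − M_Y) + M_X = (10.9/8.9)(46.8 − 41.3) + 40.2
x = 1.224719 × 5.500 + 40.2 = 46.9

46.9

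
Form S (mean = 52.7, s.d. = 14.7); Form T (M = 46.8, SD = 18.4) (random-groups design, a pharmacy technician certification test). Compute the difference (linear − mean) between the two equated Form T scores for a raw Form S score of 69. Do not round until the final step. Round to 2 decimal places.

4.10

Mean-equated: 69 + (46.8 − 52.7) = 63.10
Linear-equated: (18.4/14.7)(69 − 52.7) + 46.8 = 67.203
Difference = 67.203 − 63.10 = 4.10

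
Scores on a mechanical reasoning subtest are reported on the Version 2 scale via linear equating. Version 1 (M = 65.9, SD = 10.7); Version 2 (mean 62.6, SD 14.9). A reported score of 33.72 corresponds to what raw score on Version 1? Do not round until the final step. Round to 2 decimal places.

Invert y = (SD_Y/SD_X)(x − M_X) + M_Y:
x = (SD_X/SD_Y)(y − M_Y) + M_X = (10.7/14.9)(33.72 − 62.6) + 65.9
x = 0.718121 × -28.880 + 65.9 = 45.16

45.16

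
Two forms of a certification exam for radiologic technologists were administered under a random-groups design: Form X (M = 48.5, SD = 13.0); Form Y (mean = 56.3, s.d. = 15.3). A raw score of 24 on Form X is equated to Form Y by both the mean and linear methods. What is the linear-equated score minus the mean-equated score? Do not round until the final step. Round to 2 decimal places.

-4.33

Mean-equated: 24 + (56.3 − 48.5) = 31.80
Linear-equated: (15.3/13.0)(24 − 48.5) + 56.3 = 27.465
Difference = 27.465 − 31.80 = -4.33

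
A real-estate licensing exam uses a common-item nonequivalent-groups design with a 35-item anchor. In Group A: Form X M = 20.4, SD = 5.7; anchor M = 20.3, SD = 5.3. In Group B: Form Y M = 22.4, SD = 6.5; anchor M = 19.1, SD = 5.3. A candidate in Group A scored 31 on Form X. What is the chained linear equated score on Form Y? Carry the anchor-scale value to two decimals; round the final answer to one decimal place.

36.0

Form X → anchor (Group A): v = (5.3/5.7)(31 − 20.4) + 20.3 = 30.16
anchor → Form Y (Group B): y = (6.5/5.3)(30.16 − 19.1) + 22.4 = 36.0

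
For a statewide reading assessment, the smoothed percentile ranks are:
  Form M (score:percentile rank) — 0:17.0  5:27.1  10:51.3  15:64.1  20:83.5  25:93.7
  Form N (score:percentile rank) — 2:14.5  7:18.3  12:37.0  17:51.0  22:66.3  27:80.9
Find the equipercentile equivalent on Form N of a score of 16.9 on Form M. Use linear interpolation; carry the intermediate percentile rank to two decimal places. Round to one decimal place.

23.8

PR of 16.9 on Form M: 64.1 + (16.9 − 15)/(20 − 15) × (83.5 − 64.1) = 71.47
On Form N, PR 71.47 falls between score 22 (PR 66.3) and 27 (PR 80.9).
Interpolate: 22 + (71.47 − 66.3)/(80.9 − 66.3) × (27 − 22) = 23.8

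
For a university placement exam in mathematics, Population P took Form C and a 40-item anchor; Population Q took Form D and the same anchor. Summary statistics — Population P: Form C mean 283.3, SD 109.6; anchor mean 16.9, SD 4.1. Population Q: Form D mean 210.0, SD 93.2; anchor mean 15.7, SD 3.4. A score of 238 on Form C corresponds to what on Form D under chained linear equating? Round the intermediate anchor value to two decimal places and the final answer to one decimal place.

Form C → anchor (Population P): v = (4.1/109.6)(238 − 283.3) + 16.9 = 15.21
anchor → Form D (Population Q): y = (93.2/3.4)(15.21 − 15.7) + 210.0 = 196.6

196.6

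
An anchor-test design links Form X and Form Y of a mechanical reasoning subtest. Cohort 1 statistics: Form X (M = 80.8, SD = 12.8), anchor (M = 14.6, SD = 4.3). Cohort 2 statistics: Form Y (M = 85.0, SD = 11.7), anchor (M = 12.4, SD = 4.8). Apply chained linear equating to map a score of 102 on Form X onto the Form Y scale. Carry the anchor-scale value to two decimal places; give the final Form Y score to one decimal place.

Form X → anchor (Cohort 1): v = (4.3/12.8)(102 − 80.8) + 14.6 = 21.72
anchor → Form Y (Cohort 2): y = (11.7/4.8)(21.72 − 12.4) + 85.0 = 107.7

107.7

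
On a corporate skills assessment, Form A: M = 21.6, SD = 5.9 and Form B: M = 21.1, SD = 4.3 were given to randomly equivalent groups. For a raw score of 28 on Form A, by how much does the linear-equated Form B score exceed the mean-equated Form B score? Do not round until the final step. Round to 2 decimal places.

Mean-equated: 28 + (21.1 − 21.6) = 27.50
Linear-equated: (4.3/5.9)(28 − 21.6) + 21.1 = 25.764
Difference = 25.764 − 27.50 = -1.74

-1.74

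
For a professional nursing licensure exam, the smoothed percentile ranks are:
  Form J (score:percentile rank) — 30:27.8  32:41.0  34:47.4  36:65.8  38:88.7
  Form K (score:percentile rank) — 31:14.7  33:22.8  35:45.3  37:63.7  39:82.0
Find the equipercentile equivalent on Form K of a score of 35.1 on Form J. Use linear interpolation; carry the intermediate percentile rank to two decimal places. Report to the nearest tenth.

PR of 35.1 on Form J: 47.4 + (35.1 − 34)/(36 − 34) × (65.8 − 47.4) = 57.52
On Form K, PR 57.52 falls between score 35 (PR 45.3) and 37 (PR 63.7).
Interpolate: 35 + (57.52 − 45.3)/(63.7 − 45.3) × (37 − 35) = 36.3

36.3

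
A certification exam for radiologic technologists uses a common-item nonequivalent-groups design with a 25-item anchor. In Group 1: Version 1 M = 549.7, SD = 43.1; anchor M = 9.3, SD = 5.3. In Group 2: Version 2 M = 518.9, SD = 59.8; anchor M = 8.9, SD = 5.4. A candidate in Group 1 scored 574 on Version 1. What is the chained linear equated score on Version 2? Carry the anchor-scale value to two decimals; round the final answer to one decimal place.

556.4

Version 1 → anchor (Group 1): v = (5.3/43.1)(574 − 549.7) + 9.3 = 12.29
anchor → Version 2 (Group 2): y = (59.8/5.4)(12.29 − 8.9) + 518.9 = 556.4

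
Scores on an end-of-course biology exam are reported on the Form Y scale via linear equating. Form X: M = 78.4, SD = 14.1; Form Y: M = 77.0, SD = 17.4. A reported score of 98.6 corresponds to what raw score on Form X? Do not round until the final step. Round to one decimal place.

Invert y = (SD_Y/SD_X)(x − M_X) + M_Y:
x = (SD_X/SD_Y)(y − M_Y) + M_X = (14.1/17.4)(98.6 − 77.0) + 78.4
x = 0.810345 × 21.600 + 78.4 = 95.9

95.9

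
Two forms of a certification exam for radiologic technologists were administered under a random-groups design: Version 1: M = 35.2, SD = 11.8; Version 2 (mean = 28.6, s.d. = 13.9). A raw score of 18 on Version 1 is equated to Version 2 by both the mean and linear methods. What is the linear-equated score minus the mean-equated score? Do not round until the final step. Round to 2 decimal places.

-3.06

Mean-equated: 18 + (28.6 − 35.2) = 11.40
Linear-equated: (13.9/11.8)(18 − 35.2) + 28.6 = 8.339
Difference = 8.339 − 11.40 = -3.06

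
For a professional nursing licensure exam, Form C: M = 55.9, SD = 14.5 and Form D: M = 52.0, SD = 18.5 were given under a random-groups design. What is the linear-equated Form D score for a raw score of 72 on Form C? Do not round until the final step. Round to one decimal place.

Linear equating: y = (SD_Y/SD_X)(x − M_X) + M_Y
y = (18.5/14.5)(72 − 55.9) + 52.0
y = 1.275862 × 16.1 + 52.0 = 20.5414 + 52.0 = 72.5

72.5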